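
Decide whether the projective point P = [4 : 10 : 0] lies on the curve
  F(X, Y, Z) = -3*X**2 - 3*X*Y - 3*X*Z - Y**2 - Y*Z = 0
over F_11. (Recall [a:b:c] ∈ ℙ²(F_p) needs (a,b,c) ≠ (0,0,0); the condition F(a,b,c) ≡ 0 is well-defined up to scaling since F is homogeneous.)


F(4,10,0) ≡ 7 (mod 11); P is NOT on the curve.

Evaluate F(4, 10, 0) term-by-term (mod 11).
  -3*X**2 ↦ -3·16·1·1 = -48
  -3*X*Y ↦ -3·4·10·1 = -120
  -3*X*Z ↦ -3·4·1·0 = 0
  -Y**2 ↦ -1·1·100·1 = -100
  -Y*Z ↦ -1·1·10·0 = 0
Sum: F(4, 10, 0) = (-48) + (-120) + (0) + (-100) + (0) = -268.
Reducing mod 11: -268 ≡ 7 (mod 11).
Since F(a, b, c) ≡ 7 ≠ 0 (mod 11), P does NOT lie on the curve.


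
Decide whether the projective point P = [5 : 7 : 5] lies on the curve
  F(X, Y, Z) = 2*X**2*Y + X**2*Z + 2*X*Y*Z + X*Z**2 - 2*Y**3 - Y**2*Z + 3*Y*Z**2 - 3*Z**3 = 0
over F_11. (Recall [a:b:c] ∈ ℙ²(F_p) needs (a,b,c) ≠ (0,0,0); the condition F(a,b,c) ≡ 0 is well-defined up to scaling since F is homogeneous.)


F(5,7,5) ≡ 4 (mod 11); P is NOT on the curve.

Evaluate F(5, 7, 5) term-by-term (mod 11).
  2*X**2*Y ↦ 2·25·7·1 = 350
  X**2*Z ↦ 1·25·1·5 = 125
  2*X*Y*Z ↦ 2·5·7·5 = 350
  X*Z**2 ↦ 1·5·1·25 = 125
  -2*Y**3 ↦ -2·1·343·1 = -686
  -Y**2*Z ↦ -1·1·49·5 = -245
  3*Y*Z**2 ↦ 3·1·7·25 = 525
  -3*Z**3 ↦ -3·1·1·125 = -375
Sum: F(5, 7, 5) = (350) + (125) + (350) + (125) + (-686) + (-245) + (525) + (-375) = 169.
Reducing mod 11: 169 ≡ 4 (mod 11).
Since F(a, b, c) ≡ 4 ≠ 0 (mod 11), P does NOT lie on the curve.


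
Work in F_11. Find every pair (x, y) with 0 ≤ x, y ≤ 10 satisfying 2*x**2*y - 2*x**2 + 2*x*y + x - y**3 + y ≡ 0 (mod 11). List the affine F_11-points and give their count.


Affine F_11-points: {(0, 0), (0, 1), (0, 10), (1, 6), (1, 8), (2, 5), (3, 3), (6, 0), (7, 4), (8, 4), (8, 8), (8, 10), (9, 3), (9, 5)}; count = 14.

For each of the 121 pairs (x, y) ∈ F_11², evaluate f(x, y) mod 11. Record the zeros.
  x = 0: [0↦0, 1↦0, 2↦5, 3↦9, 4↦6, 5↦1, 6↦10, 7↦5, 8↦2, 9↦6, 10↦0]  zeros at y ∈ {0, 1, 10}
  x = 1: [0↦10, 1↦3, 2↦1, 3↦9, 4↦10, 5↦9, 6↦0, 7↦10, 8↦0, 9↦8, 10↦6]  zeros at y ∈ {6, 8}
  x = 2: [0↦5, 1↦6, 2↦1, 3↦6, 4↦4, 5↦0, 6↦10, 7↦6, 8↦4, 9↦9, 10↦4]  zeros at y ∈ {5}
  x = 3: [0↦7, 1↦9, 2↦5, 3↦0, 4↦10, 5↦7, 6↦7, 7↦4, 8↦3, 9↦9, 10↦5]  zeros at y ∈ {3}
  x = 4: [0↦5, 1↦1, 2↦2, 3↦2, 4↦6, 5↦8, 6↦2, 7↦4, 8↦8, 9↦8, 10↦9]  zeros at y ∈ ∅
  x = 5: [0↦10, 1↦4, 2↦3, 3↦1, 4↦3, 5↦3, 6↦6, 7↦6, 8↦8, 9↦6, 10↦5]  zeros at y ∈ ∅
  x = 6: [0↦0, 1↦7, 2↦8, 3↦8, 4↦1, 5↦3, 6↦8, 7↦10, 8↦3, 9↦3, 10↦4]  zeros at y ∈ {0}
  x = 7: [0↦8, 1↦10, 2↦6, 3↦1, 4↦0, 5↦8, 6↦8, 7↦5, 8↦4, 9↦10, 10↦6]  zeros at y ∈ {4}
  x = 8: [0↦1, 1↦2, 2↦8, 3↦2, 4↦0, 5↦7, 6↦6, 7↦2, 8↦0, 9↦5, 10↦0]  zeros at y ∈ {4, 8, 10}
  x = 9: [0↦1, 1↦5, 2↦3, 3↦0, 4↦1, 5↦0, 6↦2, 7↦1, 8↦2, 9↦10, 10↦8]  zeros at y ∈ {3, 5}
  x = 10: [0↦8, 1↦8, 2↦2, 3↦6, 4↦3, 5↦9, 6↦7, 7↦2, 8↦10, 9↦3, 10↦8]  zeros at y ∈ ∅
Collecting zeros: affine points = {(0, 0), (0, 1), (0, 10), (1, 6), (1, 8), (2, 5), (3, 3), (6, 0), (7, 4), (8, 4), (8, 8), (8, 10), (9, 3), (9, 5)}.
Total count |C(F_11)_aff| = 14.


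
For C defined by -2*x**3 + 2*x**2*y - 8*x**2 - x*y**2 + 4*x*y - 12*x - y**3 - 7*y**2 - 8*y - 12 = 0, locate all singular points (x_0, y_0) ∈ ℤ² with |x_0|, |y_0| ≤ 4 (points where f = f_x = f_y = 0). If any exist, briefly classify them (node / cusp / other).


Singular points: {(-2, -2)}; classification: cusp.

Compute partial derivatives:
  f_x = -6*x**2 + 4*x*y - 16*x - y**2 + 4*y - 12.
  f_y = 2*x**2 - 2*x*y + 4*x - 3*y**2 - 14*y - 8.
Scan x_0 ∈ {−4, ..., 4}. For each x_0, f_y(x_0, y) is a polynomial in y; find its integer roots y ∈ {−4, ..., 4}, then test f_x and f at those candidates.
  x = -4: f_y(-4, y) = -3*y**2 - 6*y + 8; no integer root y with |y| ≤ 4.
  x = -3: f_y(-3, y) = -3*y**2 - 8*y - 2; no integer root y with |y| ≤ 4.
  x = -2: f_y(-2, y) = -3*y**2 - 10*y - 8; vanishes at y ∈ {-2}. (-2, -2): f_x = 0, f = 0 — SINGULAR.
  x = -1: f_y(-1, y) = -3*y**2 - 12*y - 10; no integer root y with |y| ≤ 4.
  x = 0: f_y(0, y) = -3*y**2 - 14*y - 8; vanishes at y ∈ {-4}. (0, -4): f_x = -44 ≠ 0.
  x = 1: f_y(1, y) = -3*y**2 - 16*y - 2; no integer root y with |y| ≤ 4.
  x = 2: f_y(2, y) = -3*y**2 - 18*y + 8; no integer root y with |y| ≤ 4.
  x = 3: f_y(3, y) = -3*y**2 - 20*y + 22; no integer root y with |y| ≤ 4.
  x = 4: f_y(4, y) = -3*y**2 - 22*y + 40; no integer root y with |y| ≤ 4.
Only singular point on the grid: (-2, -2).
Classify: substitute x = -2 + u, y = -2 + v and expand: f = -2*u**3 + 2*u**2*v - u*v**2 - v**3 + v**2.
No constant or linear terms (consistent with a singular point). Quadratic part: v**2. Cubic part: -2*u**3 + 2*u**2*v - u*v**2 - v**3.
The quadratic part v**2 is a perfect square, so there is a single (double) tangent line v = 0, i.e. y = -2. Restricting the cubic part to that line (v = 0) leaves -2*u**3 ≠ 0, so f is not divisible by v and the branch is v² ≈ 2*u**3 to lowest order — this is a cusp.
Classification: cusp.


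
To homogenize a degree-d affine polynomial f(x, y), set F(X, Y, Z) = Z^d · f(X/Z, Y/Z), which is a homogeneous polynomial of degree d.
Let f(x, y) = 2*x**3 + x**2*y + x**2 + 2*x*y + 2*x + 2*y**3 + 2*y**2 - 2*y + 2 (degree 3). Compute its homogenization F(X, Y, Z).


F(X, Y, Z) = 2*X**3 + X**2*Y + X**2*Z + 2*X*Y*Z + 2*X*Z**2 + 2*Y**3 + 2*Y**2*Z - 2*Y*Z**2 + 2*Z**3

deg(f) = 3.
Substitute x = X/Z, y = Y/Z into f, then multiply by Z^3.
  monomial 2·x^3·y^0 ↦ 2·X^3·Y^0·Z^0.
  monomial 1·x^2·y^1 ↦ 1·X^2·Y^1·Z^0.
  monomial 1·x^2·y^0 ↦ 1·X^2·Y^0·Z^1.
  monomial 2·x^1·y^1 ↦ 2·X^1·Y^1·Z^1.
  monomial 2·x^1·y^0 ↦ 2·X^1·Y^0·Z^2.
  monomial 2·x^0·y^3 ↦ 2·X^0·Y^3·Z^0.
  monomial 2·x^0·y^2 ↦ 2·X^0·Y^2·Z^1.
  monomial -2·x^0·y^1 ↦ -2·X^0·Y^1·Z^2.
  monomial 2·x^0·y^0 ↦ 2·X^0·Y^0·Z^3.
Collecting: F(X, Y, Z) = 2*X**3 + X**2*Y + X**2*Z + 2*X*Y*Z + 2*X*Z**2 + 2*Y**3 + 2*Y**2*Z - 2*Y*Z**2 + 2*Z**3.


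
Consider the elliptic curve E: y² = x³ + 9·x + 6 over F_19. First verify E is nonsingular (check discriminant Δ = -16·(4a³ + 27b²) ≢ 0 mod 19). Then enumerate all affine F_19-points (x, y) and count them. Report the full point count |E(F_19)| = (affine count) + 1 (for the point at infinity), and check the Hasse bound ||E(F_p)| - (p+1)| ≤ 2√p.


Affine points = {(0, 5), (0, 14), (1, 4), (1, 15), (4, 7), (4, 12), (5, 9), (5, 10), (8, 1), (8, 18), (11, 7), (11, 12), (14, 8), (14, 11), (15, 1), (15, 18), (16, 3), (16, 16)}; affine count = 18; |E(F_19)| = 19.

Discriminant check: Δ ∝ 4a³ + 27b² = 4·9³ + 27·6² = 4·729 + 27·36 ≡ 12 (mod 19). Nonzero ⇒ E is nonsingular.
For each x ∈ F_19, compute rhs = x³ + 9·x + 6 mod 19, then count y ∈ F_19 with y² ≡ rhs.
  x = 0: rhs = 6, matching y values: 5, 14 (2 points).
  x = 1: rhs = 16, matching y values: 4, 15 (2 points).
  x = 2: rhs = 13, matching y values: none (0 points).
  x = 3: rhs = 3, matching y values: none (0 points).
  x = 4: rhs = 11, matching y values: 7, 12 (2 points).
  x = 5: rhs = 5, matching y values: 9, 10 (2 points).
  x = 6: rhs = 10, matching y values: none (0 points).
  x = 7: rhs = 13, matching y values: none (0 points).
  x = 8: rhs = 1, matching y values: 1, 18 (2 points).
  x = 9: rhs = 18, matching y values: none (0 points).
  x = 10: rhs = 13, matching y values: none (0 points).
  x = 11: rhs = 11, matching y values: 7, 12 (2 points).
  x = 12: rhs = 18, matching y values: none (0 points).
  x = 13: rhs = 2, matching y values: none (0 points).
  x = 14: rhs = 7, matching y values: 8, 11 (2 points).
  x = 15: rhs = 1, matching y values: 1, 18 (2 points).
  x = 16: rhs = 9, matching y values: 3, 16 (2 points).
  x = 17: rhs = 18, matching y values: none (0 points).
  x = 18: rhs = 15, matching y values: none (0 points).
Total affine count: 18.
Full point count |E(F_19)| = 18 + 1 = 19.
Hasse bound: |19 − (19+1)| = |-1| = 1 ≤ 2√19 ≈ 8.7178 ✓.


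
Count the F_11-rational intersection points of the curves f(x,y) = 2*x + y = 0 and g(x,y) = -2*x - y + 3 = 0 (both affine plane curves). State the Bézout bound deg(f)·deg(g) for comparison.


Common zeros: ∅; count = 0; Bézout bound = 1.

deg(f) = 1, deg(g) = 1, so Bézout bound = 1.
Scan x ∈ F_11. For each x, list the y ∈ F_11 with f(x, y) ≡ 0 and those with g(x, y) ≡ 0 (mod 11); the common zeros in that column are the intersection.
  x = 0: f ≡ 0 at y ∈ {0}; g ≡ 0 at y ∈ {3}; common: ∅.
  x = 1: f ≡ 0 at y ∈ {9}; g ≡ 0 at y ∈ {1}; common: ∅.
  x = 2: f ≡ 0 at y ∈ {7}; g ≡ 0 at y ∈ {10}; common: ∅.
  x = 3: f ≡ 0 at y ∈ {5}; g ≡ 0 at y ∈ {8}; common: ∅.
  x = 4: f ≡ 0 at y ∈ {3}; g ≡ 0 at y ∈ {6}; common: ∅.
  x = 5: f ≡ 0 at y ∈ {1}; g ≡ 0 at y ∈ {4}; common: ∅.
  x = 6: f ≡ 0 at y ∈ {10}; g ≡ 0 at y ∈ {2}; common: ∅.
  x = 7: f ≡ 0 at y ∈ {8}; g ≡ 0 at y ∈ {0}; common: ∅.
  x = 8: f ≡ 0 at y ∈ {6}; g ≡ 0 at y ∈ {9}; common: ∅.
  x = 9: f ≡ 0 at y ∈ {4}; g ≡ 0 at y ∈ {7}; common: ∅.
  x = 10: f ≡ 0 at y ∈ {2}; g ≡ 0 at y ∈ {5}; common: ∅.
Collecting: common zeros = ∅, so the count is 0.
Comparison with the Bézout bound: 0 ≤ 1 = deg(f)·deg(g), as expected for curves with no common component (the affine F_11-count falls short of the bound because intersections may lie at infinity, over extension fields, or carry multiplicity).


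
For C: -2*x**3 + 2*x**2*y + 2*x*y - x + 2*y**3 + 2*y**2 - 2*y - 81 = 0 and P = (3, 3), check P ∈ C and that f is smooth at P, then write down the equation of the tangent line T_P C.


Tangent line at P: -13*x + 88*y - 225 = 0.

Step 1: f(3, 3) = 0, so P lies on C.
Step 2: partial derivatives
  f_x(x, y) = -6*x**2 + 4*x*y + 2*y - 1, f_y(x, y) = 2*x**2 + 2*x + 6*y**2 + 4*y - 2.
  f_x(P) = -13, f_y(P) = 88 (gradient nonzero, so P is smooth).
Step 3: tangent line at P: -13·(x − 3) + 88·(y − 3) = 0.
Expanding: -13*x + 88*y - 225 = 0.


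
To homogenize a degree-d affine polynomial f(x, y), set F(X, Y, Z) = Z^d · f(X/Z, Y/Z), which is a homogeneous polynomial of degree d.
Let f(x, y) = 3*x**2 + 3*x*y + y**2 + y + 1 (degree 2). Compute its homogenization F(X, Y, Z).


F(X, Y, Z) = 3*X**2 + 3*X*Y + Y**2 + Y*Z + Z**2

deg(f) = 2.
Substitute x = X/Z, y = Y/Z into f, then multiply by Z^2.
  monomial 3·x^2·y^0 ↦ 3·X^2·Y^0·Z^0.
  monomial 3·x^1·y^1 ↦ 3·X^1·Y^1·Z^0.
  monomial 1·x^0·y^2 ↦ 1·X^0·Y^2·Z^0.
  monomial 1·x^0·y^1 ↦ 1·X^0·Y^1·Z^1.
  monomial 1·x^0·y^0 ↦ 1·X^0·Y^0·Z^2.
Collecting: F(X, Y, Z) = 3*X**2 + 3*X*Y + Y**2 + Y*Z + Z**2.


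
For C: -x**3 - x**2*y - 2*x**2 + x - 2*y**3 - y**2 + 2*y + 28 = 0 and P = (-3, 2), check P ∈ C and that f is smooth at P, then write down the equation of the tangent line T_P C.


Tangent line at P: -2*x - 35*y + 64 = 0.

Step 1: f(-3, 2) = 0, so P lies on C.
Step 2: partial derivatives
  f_x(x, y) = -3*x**2 - 2*x*y - 4*x + 1, f_y(x, y) = -x**2 - 6*y**2 - 2*y + 2.
  f_x(P) = -2, f_y(P) = -35 (gradient nonzero, so P is smooth).
Step 3: tangent line at P: -2·(x − -3) + -35·(y − 2) = 0.
Expanding: -2*x - 35*y + 64 = 0.


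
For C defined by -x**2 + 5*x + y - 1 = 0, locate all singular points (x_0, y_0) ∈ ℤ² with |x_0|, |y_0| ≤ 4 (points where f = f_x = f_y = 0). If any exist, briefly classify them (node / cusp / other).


No singular points in the scanned grid; C is smooth there.

Compute partial derivatives:
  f_x = 5 - 2*x.
  f_y = 1.
f_y = 1 is a nonzero constant, so f_y never vanishes: no point (x, y) can satisfy f = f_x = f_y = 0. In particular no (x, y) ∈ {−4, ..., 4}² is singular; the curve is smooth.


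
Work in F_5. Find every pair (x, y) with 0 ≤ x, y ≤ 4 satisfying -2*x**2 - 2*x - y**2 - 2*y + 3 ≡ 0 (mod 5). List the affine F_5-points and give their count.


Affine F_5-points: {(0, 1), (0, 2), (1, 4), (3, 4), (4, 1), (4, 2)}; count = 6.

For each of the 25 pairs (x, y) ∈ F_5², evaluate f(x, y) mod 5. Record the zeros.
  x = 0: [0↦3, 1↦0, 2↦0, 3↦3, 4↦4]  zeros at y ∈ {1, 2}
  x = 1: [0↦4, 1↦1, 2↦1, 3↦4, 4↦0]  zeros at y ∈ {4}
  x = 2: [0↦1, 1↦3, 2↦3, 3↦1, 4↦2]  zeros at y ∈ ∅
  x = 3: [0↦4, 1↦1, 2↦1, 3↦4, 4↦0]  zeros at y ∈ {4}
  x = 4: [0↦3, 1↦0, 2↦0, 3↦3, 4↦4]  zeros at y ∈ {1, 2}
Collecting zeros: affine points = {(0, 1), (0, 2), (1, 4), (3, 4), (4, 1), (4, 2)}.
Total count |C(F_5)_aff| = 6.


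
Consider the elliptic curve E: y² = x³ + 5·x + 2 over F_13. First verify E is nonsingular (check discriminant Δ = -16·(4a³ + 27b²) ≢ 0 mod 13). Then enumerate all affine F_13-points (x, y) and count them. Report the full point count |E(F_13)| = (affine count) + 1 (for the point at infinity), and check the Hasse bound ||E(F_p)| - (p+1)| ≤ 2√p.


Affine points = {(5, 3), (5, 10), (6, 1), (6, 12), (7, 4), (7, 9), (9, 3), (9, 10), (10, 5), (10, 8), (11, 6), (11, 7), (12, 3), (12, 10)}; affine count = 14; |E(F_13)| = 15.

Discriminant check: Δ ∝ 4a³ + 27b² = 4·5³ + 27·2² = 4·125 + 27·4 ≡ 10 (mod 13). Nonzero ⇒ E is nonsingular.
For each x ∈ F_13, compute rhs = x³ + 5·x + 2 mod 13, then count y ∈ F_13 with y² ≡ rhs.
  x = 0: rhs = 2, matching y values: none (0 points).
  x = 1: rhs = 8, matching y values: none (0 points).
  x = 2: rhs = 7, matching y values: none (0 points).
  x = 3: rhs = 5, matching y values: none (0 points).
  x = 4: rhs = 8, matching y values: none (0 points).
  x = 5: rhs = 9, matching y values: 3, 10 (2 points).
  x = 6: rhs = 1, matching y values: 1, 12 (2 points).
  x = 7: rhs = 3, matching y values: 4, 9 (2 points).
  x = 8: rhs = 8, matching y values: none (0 points).
  x = 9: rhs = 9, matching y values: 3, 10 (2 points).
  x = 10: rhs = 12, matching y values: 5, 8 (2 points).
  x = 11: rhs = 10, matching y values: 6, 7 (2 points).
  x = 12: rhs = 9, matching y values: 3, 10 (2 points).
Total affine count: 14.
Full point count |E(F_13)| = 14 + 1 = 15.
Hasse bound: |15 − (13+1)| = |1| = 1 ≤ 2√13 ≈ 7.2111 ✓.


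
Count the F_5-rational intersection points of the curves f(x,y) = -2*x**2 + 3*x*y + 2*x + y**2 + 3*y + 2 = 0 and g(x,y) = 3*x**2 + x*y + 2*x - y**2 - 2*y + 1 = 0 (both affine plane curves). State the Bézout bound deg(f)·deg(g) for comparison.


Common zeros: ∅; count = 0; Bézout bound = 4.

deg(f) = 2, deg(g) = 2, so Bézout bound = 4.
Scan x ∈ F_5. For each x, list the y ∈ F_5 with f(x, y) ≡ 0 and those with g(x, y) ≡ 0 (mod 5); the common zeros in that column are the intersection.
  x = 0: f ≡ 0 at y ∈ {3, 4}; g ≡ 0 at y ∈ ∅; common: ∅.
  x = 1: f ≡ 0 at y ∈ ∅; g ≡ 0 at y ∈ {2}; common: ∅.
  x = 2: f ≡ 0 at y ∈ {2, 4}; g ≡ 0 at y ∈ ∅; common: ∅.
  x = 3: f ≡ 0 at y ∈ {0, 3}; g ≡ 0 at y ∈ ∅; common: ∅.
  x = 4: f ≡ 0 at y ∈ ∅; g ≡ 0 at y ∈ ∅; common: ∅.
Collecting: common zeros = ∅, so the count is 0.
Comparison with the Bézout bound: 0 ≤ 4 = deg(f)·deg(g), as expected for curves with no common component (the affine F_5-count falls short of the bound because intersections may lie at infinity, over extension fields, or carry multiplicity).


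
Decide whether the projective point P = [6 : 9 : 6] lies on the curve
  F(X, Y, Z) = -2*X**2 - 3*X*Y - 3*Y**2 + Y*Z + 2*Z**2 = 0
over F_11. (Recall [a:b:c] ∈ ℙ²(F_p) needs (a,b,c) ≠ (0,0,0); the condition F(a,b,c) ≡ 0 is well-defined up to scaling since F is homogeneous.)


F(6,9,6) ≡ 1 (mod 11); P is NOT on the curve.

Evaluate F(6, 9, 6) term-by-term (mod 11).
  -2*X**2 ↦ -2·36·1·1 = -72
  -3*X*Y ↦ -3·6·9·1 = -162
  -3*Y**2 ↦ -3·1·81·1 = -243
  Y*Z ↦ 1·1·9·6 = 54
  2*Z**2 ↦ 2·1·1·36 = 72
Sum: F(6, 9, 6) = (-72) + (-162) + (-243) + (54) + (72) = -351.
Reducing mod 11: -351 ≡ 1 (mod 11).
Since F(a, b, c) ≡ 1 ≠ 0 (mod 11), P does NOT lie on the curve.


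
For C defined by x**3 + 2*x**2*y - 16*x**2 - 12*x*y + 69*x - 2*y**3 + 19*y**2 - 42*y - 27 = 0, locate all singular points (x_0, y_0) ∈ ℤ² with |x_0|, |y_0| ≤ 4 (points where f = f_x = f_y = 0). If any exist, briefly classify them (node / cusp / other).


Singular points: {(3, 3)}; classification: node.

Compute partial derivatives:
  f_x = 3*x**2 + 4*x*y - 32*x - 12*y + 69.
  f_y = 2*x**2 - 12*x - 6*y**2 + 38*y - 42.
Scan x_0 ∈ {−4, ..., 4}. For each x_0, f_y(x_0, y) is a polynomial in y; find its integer roots y ∈ {−4, ..., 4}, then test f_x and f at those candidates.
  x = -4: f_y(-4, y) = -6*y**2 + 38*y + 38; no integer root y with |y| ≤ 4.
  x = -3: f_y(-3, y) = -6*y**2 + 38*y + 12; no integer root y with |y| ≤ 4.
  x = -2: f_y(-2, y) = -6*y**2 + 38*y - 10; no integer root y with |y| ≤ 4.
  x = -1: f_y(-1, y) = -6*y**2 + 38*y - 28; no integer root y with |y| ≤ 4.
  x = 0: f_y(0, y) = -6*y**2 + 38*y - 42; no integer root y with |y| ≤ 4.
  x = 1: f_y(1, y) = -6*y**2 + 38*y - 52; vanishes at y ∈ {2}. (1, 2): f_x = 24 ≠ 0.
  x = 2: f_y(2, y) = -6*y**2 + 38*y - 58; no integer root y with |y| ≤ 4.
  x = 3: f_y(3, y) = -6*y**2 + 38*y - 60; vanishes at y ∈ {3}. (3, 3): f_x = 0, f = 0 — SINGULAR.
  x = 4: f_y(4, y) = -6*y**2 + 38*y - 58; no integer root y with |y| ≤ 4.
Only singular point on the grid: (3, 3).
Classify: substitute x = 3 + u, y = 3 + v and expand: f = u**3 + 2*u**2*v - u**2 - 2*v**3 + v**2.
No constant or linear terms (consistent with a singular point). Quadratic part: -u**2 + v**2. Cubic part: u**3 + 2*u**2*v - 2*v**3.
The quadratic part v**2 - u**2 = (v − u)(v + u) splits into two distinct linear factors, so there are two distinct tangent lines y − 3 = ±(x − 3) — this is a node (ordinary double point).
Classification: node.


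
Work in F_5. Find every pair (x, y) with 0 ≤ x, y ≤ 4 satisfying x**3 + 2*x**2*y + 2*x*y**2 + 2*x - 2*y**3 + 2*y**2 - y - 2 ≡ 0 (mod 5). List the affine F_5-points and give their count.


Affine F_5-points: {(2, 0), (3, 3), (4, 0)}; count = 3.

For each of the 25 pairs (x, y) ∈ F_5², evaluate f(x, y) mod 5. Record the zeros.
  x = 0: [0↦3, 1↦2, 2↦3, 3↦4, 4↦3]  zeros at y ∈ ∅
  x = 1: [0↦1, 1↦4, 2↦3, 3↦1, 4↦1]  zeros at y ∈ ∅
  x = 2: [0↦0, 1↦1, 2↦2, 3↦1, 4↦1]  zeros at y ∈ {0}
  x = 3: [0↦1, 1↦4, 2↦1, 3↦0, 4↦4]  zeros at y ∈ {3}
  x = 4: [0↦0, 1↦4, 2↦1, 3↦4, 4↦1]  zeros at y ∈ {0}
Collecting zeros: affine points = {(2, 0), (3, 3), (4, 0)}.
Total count |C(F_5)_aff| = 3.


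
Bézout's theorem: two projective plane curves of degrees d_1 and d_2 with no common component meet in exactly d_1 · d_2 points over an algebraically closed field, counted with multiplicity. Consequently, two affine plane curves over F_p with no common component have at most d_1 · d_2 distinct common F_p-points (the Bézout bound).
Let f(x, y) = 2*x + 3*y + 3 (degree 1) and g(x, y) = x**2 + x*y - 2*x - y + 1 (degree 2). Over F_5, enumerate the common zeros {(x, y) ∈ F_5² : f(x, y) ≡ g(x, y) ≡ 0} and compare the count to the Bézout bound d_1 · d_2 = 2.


Common zeros: {(1, 0)}; count = 1; Bézout bound = 2.

deg(f) = 1, deg(g) = 2, so Bézout bound = 2.
Scan x ∈ F_5. For each x, list the y ∈ F_5 with f(x, y) ≡ 0 and those with g(x, y) ≡ 0 (mod 5); the common zeros in that column are the intersection.
  x = 0: f ≡ 0 at y ∈ {4}; g ≡ 0 at y ∈ {1}; common: ∅.
  x = 1: f ≡ 0 at y ∈ {0}; g ≡ 0 at y ∈ {0, 1, 2, 3, 4}; common: {0}.
  x = 2: f ≡ 0 at y ∈ {1}; g ≡ 0 at y ∈ {4}; common: ∅.
  x = 3: f ≡ 0 at y ∈ {2}; g ≡ 0 at y ∈ {3}; common: ∅.
  x = 4: f ≡ 0 at y ∈ {3}; g ≡ 0 at y ∈ {2}; common: ∅.
Collecting: common zeros = {(1, 0)}, so the count is 1.
Comparison with the Bézout bound: 1 ≤ 2 = deg(f)·deg(g), as expected for curves with no common component (the affine F_5-count falls short of the bound because intersections may lie at infinity, over extension fields, or carry multiplicity).


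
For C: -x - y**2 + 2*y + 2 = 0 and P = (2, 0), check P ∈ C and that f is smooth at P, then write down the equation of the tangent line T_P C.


Tangent line at P: -x + 2*y + 2 = 0.

Step 1: f(2, 0) = 0, so P lies on C.
Step 2: partial derivatives
  f_x(x, y) = -1, f_y(x, y) = 2 - 2*y.
  f_x(P) = -1, f_y(P) = 2 (gradient nonzero, so P is smooth).
Step 3: tangent line at P: -1·(x − 2) + 2·(y − 0) = 0.
Expanding: -x + 2*y + 2 = 0.


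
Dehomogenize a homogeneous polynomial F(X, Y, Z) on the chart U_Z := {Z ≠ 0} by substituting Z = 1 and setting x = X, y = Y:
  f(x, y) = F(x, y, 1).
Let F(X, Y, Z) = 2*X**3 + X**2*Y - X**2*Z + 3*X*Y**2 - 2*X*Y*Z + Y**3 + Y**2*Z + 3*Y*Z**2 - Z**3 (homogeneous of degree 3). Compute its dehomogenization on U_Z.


f(x, y) = 2*x**3 + x**2*y - x**2 + 3*x*y**2 - 2*x*y + y**3 + y**2 + 3*y - 1

On U_Z we set Z = 1. Each monomial c·X^i·Y^j·Z^k in F becomes c·x^i·y^j·1^k = c·x^i·y^j.
Substituting Z = 1: F(X, Y, 1) = 2*x**3 + x**2*y - x**2 + 3*x*y**2 - 2*x*y + y**3 + y**2 + 3*y - 1.
Note: deg(f) ≤ deg(F) = 3; strict inequality happens when F is divisible by Z (lost terms).


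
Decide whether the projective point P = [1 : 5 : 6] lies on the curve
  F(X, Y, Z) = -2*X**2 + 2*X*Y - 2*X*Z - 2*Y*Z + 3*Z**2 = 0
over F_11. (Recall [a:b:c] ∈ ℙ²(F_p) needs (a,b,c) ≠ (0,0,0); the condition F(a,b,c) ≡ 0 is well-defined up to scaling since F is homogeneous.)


F(1,5,6) ≡ 0 (mod 11); P is on the curve.

Evaluate F(1, 5, 6) term-by-term (mod 11).
  -2*X**2 ↦ -2·1·1·1 = -2
  2*X*Y ↦ 2·1·5·1 = 10
  -2*X*Z ↦ -2·1·1·6 = -12
  -2*Y*Z ↦ -2·1·5·6 = -60
  3*Z**2 ↦ 3·1·1·36 = 108
Sum: F(1, 5, 6) = (-2) + (10) + (-12) + (-60) + (108) = 44.
Reducing mod 11: 44 ≡ 0 (mod 11).
Since F(a, b, c) ≡ 0 (mod 11), P lies on the curve.


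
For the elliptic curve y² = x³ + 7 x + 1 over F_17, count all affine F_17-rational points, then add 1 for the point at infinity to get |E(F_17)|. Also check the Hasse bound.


Affine points = {(0, 1), (0, 16), (1, 3), (1, 14), (3, 7), (3, 10), (4, 5), (4, 12), (5, 5), (5, 12), (6, 2), (6, 15), (7, 6), (7, 11), (8, 5), (8, 12), (10, 0), (11, 7), (11, 10), (14, 2), (14, 15), (15, 8), (15, 9)}; affine count = 23; |E(F_17)| = 24.

Discriminant check: Δ ∝ 4a³ + 27b² = 4·7³ + 27·1² = 4·343 + 27·1 ≡ 5 (mod 17). Nonzero ⇒ E is nonsingular.
For each x ∈ F_17, compute rhs = x³ + 7·x + 1 mod 17, then count y ∈ F_17 with y² ≡ rhs.
  x = 0: rhs = 1, matching y values: 1, 16 (2 points).
  x = 1: rhs = 9, matching y values: 3, 14 (2 points).
  x = 2: rhs = 6, matching y values: none (0 points).
  x = 3: rhs = 15, matching y values: 7, 10 (2 points).
  x = 4: rhs = 8, matching y values: 5, 12 (2 points).
  x = 5: rhs = 8, matching y values: 5, 12 (2 points).
  x = 6: rhs = 4, matching y values: 2, 15 (2 points).
  x = 7: rhs = 2, matching y values: 6, 11 (2 points).
  x = 8: rhs = 8, matching y values: 5, 12 (2 points).
  x = 9: rhs = 11, matching y values: none (0 points).
  x = 10: rhs = 0, matching y values: 0 (1 points).
  x = 11: rhs = 15, matching y values: 7, 10 (2 points).
  x = 12: rhs = 11, matching y values: none (0 points).
  x = 13: rhs = 11, matching y values: none (0 points).
  x = 14: rhs = 4, matching y values: 2, 15 (2 points).
  x = 15: rhs = 13, matching y values: 8, 9 (2 points).
  x = 16: rhs = 10, matching y values: none (0 points).
Total affine count: 23.
Full point count |E(F_17)| = 23 + 1 = 24.
Hasse bound: |24 − (17+1)| = |6| = 6 ≤ 2√17 ≈ 8.2462 ✓.


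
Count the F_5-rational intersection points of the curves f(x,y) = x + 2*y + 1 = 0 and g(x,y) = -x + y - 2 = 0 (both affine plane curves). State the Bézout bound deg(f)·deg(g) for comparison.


Common zeros: {(0, 2)}; count = 1; Bézout bound = 1.

deg(f) = 1, deg(g) = 1, so Bézout bound = 1.
Scan x ∈ F_5. For each x, list the y ∈ F_5 with f(x, y) ≡ 0 and those with g(x, y) ≡ 0 (mod 5); the common zeros in that column are the intersection.
  x = 0: f ≡ 0 at y ∈ {2}; g ≡ 0 at y ∈ {2}; common: {2}.
  x = 1: f ≡ 0 at y ∈ {4}; g ≡ 0 at y ∈ {3}; common: ∅.
  x = 2: f ≡ 0 at y ∈ {1}; g ≡ 0 at y ∈ {4}; common: ∅.
  x = 3: f ≡ 0 at y ∈ {3}; g ≡ 0 at y ∈ {0}; common: ∅.
  x = 4: f ≡ 0 at y ∈ {0}; g ≡ 0 at y ∈ {1}; common: ∅.
Collecting: common zeros = {(0, 2)}, so the count is 1.
Comparison with the Bézout bound: 1 ≤ 1 = deg(f)·deg(g), as expected for curves with no common component (the bound is attained).


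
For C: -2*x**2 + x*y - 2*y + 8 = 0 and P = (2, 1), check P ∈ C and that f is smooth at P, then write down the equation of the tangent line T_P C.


Tangent line at P: 14 - 7*x = 0.

Step 1: f(2, 1) = 0, so P lies on C.
Step 2: partial derivatives
  f_x(x, y) = -4*x + y, f_y(x, y) = x - 2.
  f_x(P) = -7, f_y(P) = 0 (gradient nonzero, so P is smooth).
Step 3: tangent line at P: -7·(x − 2) + 0·(y − 1) = 0.
Expanding: 14 - 7*x = 0.


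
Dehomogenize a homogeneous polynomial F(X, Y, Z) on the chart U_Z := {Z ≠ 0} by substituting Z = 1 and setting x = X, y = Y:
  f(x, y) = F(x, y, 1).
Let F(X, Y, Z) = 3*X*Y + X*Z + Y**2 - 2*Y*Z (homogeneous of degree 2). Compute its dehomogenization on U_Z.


f(x, y) = 3*x*y + x + y**2 - 2*y

On U_Z we set Z = 1. Each monomial c·X^i·Y^j·Z^k in F becomes c·x^i·y^j·1^k = c·x^i·y^j.
Substituting Z = 1: F(X, Y, 1) = 3*x*y + x + y**2 - 2*y.
Note: deg(f) ≤ deg(F) = 2; strict inequality happens when F is divisible by Z (lost terms).


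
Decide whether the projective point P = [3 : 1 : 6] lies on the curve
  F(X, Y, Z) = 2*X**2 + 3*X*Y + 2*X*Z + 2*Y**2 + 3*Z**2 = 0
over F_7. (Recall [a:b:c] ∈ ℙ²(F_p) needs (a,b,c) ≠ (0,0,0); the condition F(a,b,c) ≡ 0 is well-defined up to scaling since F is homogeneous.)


F(3,1,6) ≡ 5 (mod 7); P is NOT on the curve.

Evaluate F(3, 1, 6) term-by-term (mod 7).
  2*X**2 ↦ 2·9·1·1 = 18
  3*X*Y ↦ 3·3·1·1 = 9
  2*X*Z ↦ 2·3·1·6 = 36
  2*Y**2 ↦ 2·1·1·1 = 2
  3*Z**2 ↦ 3·1·1·36 = 108
Sum: F(3, 1, 6) = (18) + (9) + (36) + (2) + (108) = 173.
Reducing mod 7: 173 ≡ 5 (mod 7).
Since F(a, b, c) ≡ 5 ≠ 0 (mod 7), P does NOT lie on the curve.


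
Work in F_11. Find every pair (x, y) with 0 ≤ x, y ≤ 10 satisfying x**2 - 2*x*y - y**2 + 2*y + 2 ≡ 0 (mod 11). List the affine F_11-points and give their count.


Affine F_11-points: {(0, 6), (0, 7), (1, 5), (1, 6), (3, 0), (3, 7), (4, 1), (4, 4), (8, 0), (8, 8), (9, 1), (9, 5)}; count = 12.

For each of the 121 pairs (x, y) ∈ F_11², evaluate f(x, y) mod 11. Record the zeros.
  x = 0: [0↦2, 1↦3, 2↦2, 3↦10, 4↦5, 5↦9, 6↦0, 7↦0, 8↦9, 9↦5, 10↦10]  zeros at y ∈ {6, 7}
  x = 1: [0↦3, 1↦2, 2↦10, 3↦5, 4↦9, 5↦0, 6↦0, 7↦9, 8↦5, 9↦10, 10↦2]  zeros at y ∈ {5, 6}
  x = 2: [0↦6, 1↦3, 2↦9, 3↦2, 4↦4, 5↦4, 6↦2, 7↦9, 8↦3, 9↦6, 10↦7]  zeros at y ∈ ∅
  x = 3: [0↦0, 1↦6, 2↦10, 3↦1, 4↦1, 5↦10, 6↦6, 7↦0, 8↦3, 9↦4, 10↦3]  zeros at y ∈ {0, 7}
  x = 4: [0↦7, 1↦0, 2↦2, 3↦2, 4↦0, 5↦7, 6↦1, 7↦4, 8↦5, 9↦4, 10↦1]  zeros at y ∈ {1, 4}
  x = 5: [0↦5, 1↦7, 2↦7, 3↦5, 4↦1, 5↦6, 6↦9, 7↦10, 8↦9, 9↦6, 10↦1]  zeros at y ∈ ∅
  x = 6: [0↦5, 1↦5, 2↦3, 3↦10, 4↦4, 5↦7, 6↦8, 7↦7, 8↦4, 9↦10, 10↦3]  zeros at y ∈ ∅
  x = 7: [0↦7, 1↦5, 2↦1, 3↦6, 4↦9, 5↦10, 6↦9, 7↦6, 8↦1, 9↦5, 10↦7]  zeros at y ∈ ∅
  x = 8: [0↦0, 1↦7, 2↦1, 3↦4, 4↦5, 5↦4, 6↦1, 7↦7, 8↦0, 9↦2, 10↦2]  zeros at y ∈ {0, 8}
  x = 9: [0↦6, 1↦0, 2↦3, 3↦4, 4↦3, 5↦0, 6↦6, 7↦10, 8↦1, 9↦1, 10↦10]  zeros at y ∈ {1, 5}
  x = 10: [0↦3, 1↦6, 2↦7, 3↦6, 4↦3, 5↦9, 6↦2, 7↦4, 8↦4, 9↦2, 10↦9]  zeros at y ∈ ∅
Collecting zeros: affine points = {(0, 6), (0, 7), (1, 5), (1, 6), (3, 0), (3, 7), (4, 1), (4, 4), (8, 0), (8, 8), (9, 1), (9, 5)}.
Total count |C(F_11)_aff| = 12.


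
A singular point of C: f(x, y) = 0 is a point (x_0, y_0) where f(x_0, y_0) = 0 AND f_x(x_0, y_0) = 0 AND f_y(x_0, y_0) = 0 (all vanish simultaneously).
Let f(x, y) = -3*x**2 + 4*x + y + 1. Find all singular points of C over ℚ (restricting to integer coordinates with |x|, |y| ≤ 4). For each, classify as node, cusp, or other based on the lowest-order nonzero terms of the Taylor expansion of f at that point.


No singular points in the scanned grid; C is smooth there.

Compute partial derivatives:
  f_x = 4 - 6*x.
  f_y = 1.
f_y = 1 is a nonzero constant, so f_y never vanishes: no point (x, y) can satisfy f = f_x = f_y = 0. In particular no (x, y) ∈ {−4, ..., 4}² is singular; the curve is smooth.


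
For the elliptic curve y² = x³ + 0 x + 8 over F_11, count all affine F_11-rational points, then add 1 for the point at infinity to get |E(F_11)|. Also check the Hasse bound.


Affine points = {(1, 3), (1, 8), (2, 4), (2, 7), (5, 1), (5, 10), (6, 2), (6, 9), (8, 5), (8, 6), (9, 0)}; affine count = 11; |E(F_11)| = 12.

Discriminant check: Δ ∝ 4a³ + 27b² = 4·0³ + 27·8² = 4·0 + 27·64 ≡ 1 (mod 11). Nonzero ⇒ E is nonsingular.
For each x ∈ F_11, compute rhs = x³ + 0·x + 8 mod 11, then count y ∈ F_11 with y² ≡ rhs.
  x = 0: rhs = 8, matching y values: none (0 points).
  x = 1: rhs = 9, matching y values: 3, 8 (2 points).
  x = 2: rhs = 5, matching y values: 4, 7 (2 points).
  x = 3: rhs = 2, matching y values: none (0 points).
  x = 4: rhs = 6, matching y values: none (0 points).
  x = 5: rhs = 1, matching y values: 1, 10 (2 points).
  x = 6: rhs = 4, matching y values: 2, 9 (2 points).
  x = 7: rhs = 10, matching y values: none (0 points).
  x = 8: rhs = 3, matching y values: 5, 6 (2 points).
  x = 9: rhs = 0, matching y values: 0 (1 points).
  x = 10: rhs = 7, matching y values: none (0 points).
Total affine count: 11.
Full point count |E(F_11)| = 11 + 1 = 12.
Hasse bound: |12 − (11+1)| = |0| = 0 ≤ 2√11 ≈ 6.6332 ✓.


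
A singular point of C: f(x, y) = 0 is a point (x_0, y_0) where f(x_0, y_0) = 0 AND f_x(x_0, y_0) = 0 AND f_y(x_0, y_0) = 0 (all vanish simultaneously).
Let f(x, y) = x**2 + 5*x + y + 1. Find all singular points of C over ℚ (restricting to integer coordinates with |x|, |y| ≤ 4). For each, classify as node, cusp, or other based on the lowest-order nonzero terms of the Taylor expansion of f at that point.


No singular points in the scanned grid; C is smooth there.

Compute partial derivatives:
  f_x = 2*x + 5.
  f_y = 1.
f_y = 1 is a nonzero constant, so f_y never vanishes: no point (x, y) can satisfy f = f_x = f_y = 0. In particular no (x, y) ∈ {−4, ..., 4}² is singular; the curve is smooth.


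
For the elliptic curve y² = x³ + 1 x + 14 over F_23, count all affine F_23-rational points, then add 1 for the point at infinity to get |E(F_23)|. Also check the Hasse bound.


Affine points = {(1, 4), (1, 19), (2, 1), (2, 22), (4, 6), (4, 17), (5, 11), (5, 12), (6, 11), (6, 12), (9, 4), (9, 19), (10, 9), (10, 14), (12, 11), (12, 12), (13, 4), (13, 19), (14, 9), (14, 14), (15, 0), (16, 3), (16, 20), (21, 2), (21, 21), (22, 9), (22, 14)}; affine count = 27; |E(F_23)| = 28.

Discriminant check: Δ ∝ 4a³ + 27b² = 4·1³ + 27·14² = 4·1 + 27·196 ≡ 6 (mod 23). Nonzero ⇒ E is nonsingular.
For each x ∈ F_23, compute rhs = x³ + 1·x + 14 mod 23, then count y ∈ F_23 with y² ≡ rhs.
  x = 0: rhs = 14, matching y values: none (0 points).
  x = 1: rhs = 16, matching y values: 4, 19 (2 points).
  x = 2: rhs = 1, matching y values: 1, 22 (2 points).
  x = 3: rhs = 21, matching y values: none (0 points).
  x = 4: rhs = 13, matching y values: 6, 17 (2 points).
  x = 5: rhs = 6, matching y values: 11, 12 (2 points).
  x = 6: rhs = 6, matching y values: 11, 12 (2 points).
  x = 7: rhs = 19, matching y values: none (0 points).
  x = 8: rhs = 5, matching y values: none (0 points).
  x = 9: rhs = 16, matching y values: 4, 19 (2 points).
  x = 10: rhs = 12, matching y values: 9, 14 (2 points).
  x = 11: rhs = 22, matching y values: none (0 points).
  x = 12: rhs = 6, matching y values: 11, 12 (2 points).
  x = 13: rhs = 16, matching y values: 4, 19 (2 points).
  x = 14: rhs = 12, matching y values: 9, 14 (2 points).
  x = 15: rhs = 0, matching y values: 0 (1 points).
  x = 16: rhs = 9, matching y values: 3, 20 (2 points).
  x = 17: rhs = 22, matching y values: none (0 points).
  x = 18: rhs = 22, matching y values: none (0 points).
  x = 19: rhs = 15, matching y values: none (0 points).
  x = 20: rhs = 7, matching y values: none (0 points).
  x = 21: rhs = 4, matching y values: 2, 21 (2 points).
  x = 22: rhs = 12, matching y values: 9, 14 (2 points).
Total affine count: 27.
Full point count |E(F_23)| = 27 + 1 = 28.
Hasse bound: |28 − (23+1)| = |4| = 4 ≤ 2√23 ≈ 9.5917 ✓.


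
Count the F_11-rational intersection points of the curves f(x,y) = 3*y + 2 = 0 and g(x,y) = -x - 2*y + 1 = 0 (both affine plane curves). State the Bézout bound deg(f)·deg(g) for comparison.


Common zeros: {(6, 3)}; count = 1; Bézout bound = 1.

deg(f) = 1, deg(g) = 1, so Bézout bound = 1.
Scan x ∈ F_11. For each x, list the y ∈ F_11 with f(x, y) ≡ 0 and those with g(x, y) ≡ 0 (mod 11); the common zeros in that column are the intersection.
  x = 0: f ≡ 0 at y ∈ {3}; g ≡ 0 at y ∈ {6}; common: ∅.
  x = 1: f ≡ 0 at y ∈ {3}; g ≡ 0 at y ∈ {0}; common: ∅.
  x = 2: f ≡ 0 at y ∈ {3}; g ≡ 0 at y ∈ {5}; common: ∅.
  x = 3: f ≡ 0 at y ∈ {3}; g ≡ 0 at y ∈ {10}; common: ∅.
  x = 4: f ≡ 0 at y ∈ {3}; g ≡ 0 at y ∈ {4}; common: ∅.
  x = 5: f ≡ 0 at y ∈ {3}; g ≡ 0 at y ∈ {9}; common: ∅.
  x = 6: f ≡ 0 at y ∈ {3}; g ≡ 0 at y ∈ {3}; common: {3}.
  x = 7: f ≡ 0 at y ∈ {3}; g ≡ 0 at y ∈ {8}; common: ∅.
  x = 8: f ≡ 0 at y ∈ {3}; g ≡ 0 at y ∈ {2}; common: ∅.
  x = 9: f ≡ 0 at y ∈ {3}; g ≡ 0 at y ∈ {7}; common: ∅.
  x = 10: f ≡ 0 at y ∈ {3}; g ≡ 0 at y ∈ {1}; common: ∅.
Collecting: common zeros = {(6, 3)}, so the count is 1.
Comparison with the Bézout bound: 1 ≤ 1 = deg(f)·deg(g), as expected for curves with no common component (the bound is attained).


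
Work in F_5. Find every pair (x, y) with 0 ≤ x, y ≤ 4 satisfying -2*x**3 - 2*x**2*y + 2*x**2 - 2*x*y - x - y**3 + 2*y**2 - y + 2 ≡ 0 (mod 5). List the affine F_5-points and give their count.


Affine F_5-points: {(0, 2), (0, 3), (2, 1), (4, 2), (4, 3)}; count = 5.

For each of the 25 pairs (x, y) ∈ F_5², evaluate f(x, y) mod 5. Record the zeros.
  x = 0: [0↦2, 1↦2, 2↦0, 3↦0, 4↦1]  zeros at y ∈ {2, 3}
  x = 1: [0↦1, 1↦2, 2↦1, 3↦2, 4↦4]  zeros at y ∈ ∅
  x = 2: [0↦2, 1↦0, 2↦1, 3↦4, 4↦3]  zeros at y ∈ {1}
  x = 3: [0↦3, 1↦4, 2↦3, 3↦4, 4↦1]  zeros at y ∈ ∅
  x = 4: [0↦2, 1↦2, 2↦0, 3↦0, 4↦1]  zeros at y ∈ {2, 3}
Collecting zeros: affine points = {(0, 2), (0, 3), (2, 1), (4, 2), (4, 3)}.
Total count |C(F_5)_aff| = 5.


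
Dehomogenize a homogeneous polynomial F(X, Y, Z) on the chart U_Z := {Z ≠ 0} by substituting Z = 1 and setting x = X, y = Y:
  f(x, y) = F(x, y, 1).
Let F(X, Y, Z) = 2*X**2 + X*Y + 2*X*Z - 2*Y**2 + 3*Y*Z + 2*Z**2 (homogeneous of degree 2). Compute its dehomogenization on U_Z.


f(x, y) = 2*x**2 + x*y + 2*x - 2*y**2 + 3*y + 2

On U_Z we set Z = 1. Each monomial c·X^i·Y^j·Z^k in F becomes c·x^i·y^j·1^k = c·x^i·y^j.
Substituting Z = 1: F(X, Y, 1) = 2*x**2 + x*y + 2*x - 2*y**2 + 3*y + 2.
Note: deg(f) ≤ deg(F) = 2; strict inequality happens when F is divisible by Z (lost terms).


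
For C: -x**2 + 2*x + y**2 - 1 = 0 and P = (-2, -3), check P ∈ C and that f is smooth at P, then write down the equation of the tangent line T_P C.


Tangent line at P: 6*x - 6*y - 6 = 0.

Step 1: f(-2, -3) = 0, so P lies on C.
Step 2: partial derivatives
  f_x(x, y) = 2 - 2*x, f_y(x, y) = 2*y.
  f_x(P) = 6, f_y(P) = -6 (gradient nonzero, so P is smooth).
Step 3: tangent line at P: 6·(x − -2) + -6·(y − -3) = 0.
Expanding: 6*x - 6*y - 6 = 0.


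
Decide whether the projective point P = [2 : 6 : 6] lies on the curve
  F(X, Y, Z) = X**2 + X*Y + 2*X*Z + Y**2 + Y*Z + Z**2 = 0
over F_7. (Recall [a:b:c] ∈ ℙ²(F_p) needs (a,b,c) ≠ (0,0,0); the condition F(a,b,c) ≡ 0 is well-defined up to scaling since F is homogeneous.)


F(2,6,6) ≡ 1 (mod 7); P is NOT on the curve.

Evaluate F(2, 6, 6) term-by-term (mod 7).
  X**2 ↦ 1·4·1·1 = 4
  X*Y ↦ 1·2·6·1 = 12
  2*X*Z ↦ 2·2·1·6 = 24
  Y**2 ↦ 1·1·36·1 = 36
  Y*Z ↦ 1·1·6·6 = 36
  Z**2 ↦ 1·1·1·36 = 36
Sum: F(2, 6, 6) = (4) + (12) + (24) + (36) + (36) + (36) = 148.
Reducing mod 7: 148 ≡ 1 (mod 7).
Since F(a, b, c) ≡ 1 ≠ 0 (mod 7), P does NOT lie on the curve.


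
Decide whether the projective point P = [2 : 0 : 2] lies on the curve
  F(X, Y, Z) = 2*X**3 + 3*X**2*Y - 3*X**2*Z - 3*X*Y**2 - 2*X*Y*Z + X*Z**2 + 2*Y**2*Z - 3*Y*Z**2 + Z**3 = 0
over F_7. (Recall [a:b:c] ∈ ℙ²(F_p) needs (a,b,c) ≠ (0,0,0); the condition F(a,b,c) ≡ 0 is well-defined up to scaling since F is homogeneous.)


F(2,0,2) ≡ 1 (mod 7); P is NOT on the curve.

Evaluate F(2, 0, 2) term-by-term (mod 7).
  2*X**3 ↦ 2·8·1·1 = 16
  3*X**2*Y ↦ 3·4·0·1 = 0
  -3*X**2*Z ↦ -3·4·1·2 = -24
  -3*X*Y**2 ↦ -3·2·0·1 = 0
  -2*X*Y*Z ↦ -2·2·0·2 = 0
  X*Z**2 ↦ 1·2·1·4 = 8
  2*Y**2*Z ↦ 2·1·0·2 = 0
  -3*Y*Z**2 ↦ -3·1·0·4 = 0
  Z**3 ↦ 1·1·1·8 = 8
Sum: F(2, 0, 2) = (16) + (0) + (-24) + (0) + (0) + (8) + (0) + (0) + (8) = 8.
Reducing mod 7: 8 ≡ 1 (mod 7).
Since F(a, b, c) ≡ 1 ≠ 0 (mod 7), P does NOT lie on the curve.


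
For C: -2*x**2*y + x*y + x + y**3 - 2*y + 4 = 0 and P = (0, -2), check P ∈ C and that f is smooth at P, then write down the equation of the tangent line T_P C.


Tangent line at P: -x + 10*y + 20 = 0.

Step 1: f(0, -2) = 0, so P lies on C.
Step 2: partial derivatives
  f_x(x, y) = -4*x*y + y + 1, f_y(x, y) = -2*x**2 + x + 3*y**2 - 2.
  f_x(P) = -1, f_y(P) = 10 (gradient nonzero, so P is smooth).
Step 3: tangent line at P: -1·(x − 0) + 10·(y − -2) = 0.
Expanding: -x + 10*y + 20 = 0.


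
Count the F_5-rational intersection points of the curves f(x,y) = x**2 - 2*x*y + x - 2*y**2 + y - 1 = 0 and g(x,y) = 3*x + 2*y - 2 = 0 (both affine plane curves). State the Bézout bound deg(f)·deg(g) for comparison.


Common zeros: ∅; count = 0; Bézout bound = 2.

deg(f) = 2, deg(g) = 1, so Bézout bound = 2.
Scan x ∈ F_5. For each x, list the y ∈ F_5 with f(x, y) ≡ 0 and those with g(x, y) ≡ 0 (mod 5); the common zeros in that column are the intersection.
  x = 0: f ≡ 0 at y ∈ ∅; g ≡ 0 at y ∈ {1}; common: ∅.
  x = 1: f ≡ 0 at y ∈ {3, 4}; g ≡ 0 at y ∈ {2}; common: ∅.
  x = 2: f ≡ 0 at y ∈ {0, 1}; g ≡ 0 at y ∈ {3}; common: ∅.
  x = 3: f ≡ 0 at y ∈ ∅; g ≡ 0 at y ∈ {4}; common: ∅.
  x = 4: f ≡ 0 at y ∈ {1, 3}; g ≡ 0 at y ∈ {0}; common: ∅.
Collecting: common zeros = ∅, so the count is 0.
Comparison with the Bézout bound: 0 ≤ 2 = deg(f)·deg(g), as expected for curves with no common component (the affine F_5-count falls short of the bound because intersections may lie at infinity, over extension fields, or carry multiplicity).


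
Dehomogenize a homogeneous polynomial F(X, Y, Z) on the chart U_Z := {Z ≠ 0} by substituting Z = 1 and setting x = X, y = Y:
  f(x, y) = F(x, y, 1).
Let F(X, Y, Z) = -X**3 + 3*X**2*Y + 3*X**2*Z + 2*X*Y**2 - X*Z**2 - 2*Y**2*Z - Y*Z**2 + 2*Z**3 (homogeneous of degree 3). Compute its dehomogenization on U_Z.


f(x, y) = -x**3 + 3*x**2*y + 3*x**2 + 2*x*y**2 - x - 2*y**2 - y + 2

On U_Z we set Z = 1. Each monomial c·X^i·Y^j·Z^k in F becomes c·x^i·y^j·1^k = c·x^i·y^j.
Substituting Z = 1: F(X, Y, 1) = -x**3 + 3*x**2*y + 3*x**2 + 2*x*y**2 - x - 2*y**2 - y + 2.
Note: deg(f) ≤ deg(F) = 3; strict inequality happens when F is divisible by Z (lost terms).


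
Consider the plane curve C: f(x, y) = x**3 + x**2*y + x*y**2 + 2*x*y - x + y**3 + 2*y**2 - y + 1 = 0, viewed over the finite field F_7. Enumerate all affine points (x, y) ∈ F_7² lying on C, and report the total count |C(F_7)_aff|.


Affine F_7-points: {(1, 1), (2, 0), (2, 3), (4, 1)}; count = 4.

For each of the 49 pairs (x, y) ∈ F_7², evaluate f(x, y) mod 7. Record the zeros.
  x = 0: [0↦1, 1↦3, 2↦1, 3↦1, 4↦2, 5↦3, 6↦3]  zeros at y ∈ ∅
  x = 1: [0↦1, 1↦0, 2↦4, 3↦5, 4↦2, 5↦1, 6↦1]  zeros at y ∈ {1}
  x = 2: [0↦0, 1↦5, 2↦3, 3↦0, 4↦2, 5↦1, 6↦3]  zeros at y ∈ {0, 3}
  x = 3: [0↦4, 1↦3, 2↦4, 3↦6, 4↦1, 5↦2, 6↦1]  zeros at y ∈ ∅
  x = 4: [0↦5, 1↦0, 2↦6, 3↦1, 4↦5, 5↦3, 6↦1]  zeros at y ∈ {1}
  x = 5: [0↦2, 1↦2, 2↦1, 3↦5, 4↦6, 5↦3, 6↦2]  zeros at y ∈ ∅
  x = 6: [0↦1, 1↦1, 2↦2, 3↦3, 4↦3, 5↦1, 6↦3]  zeros at y ∈ ∅
Collecting zeros: affine points = {(1, 1), (2, 0), (2, 3), (4, 1)}.
Total count |C(F_7)_aff| = 4.
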